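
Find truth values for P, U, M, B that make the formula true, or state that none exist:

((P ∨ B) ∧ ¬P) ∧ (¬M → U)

P=F; U=T; M=F; B=T

  (P ∨ B) ∧ ¬P = True
    P ∨ B = True
    ¬P = True
  ¬M → U = True
    ¬M = True
Both conjuncts True, so the formula holds.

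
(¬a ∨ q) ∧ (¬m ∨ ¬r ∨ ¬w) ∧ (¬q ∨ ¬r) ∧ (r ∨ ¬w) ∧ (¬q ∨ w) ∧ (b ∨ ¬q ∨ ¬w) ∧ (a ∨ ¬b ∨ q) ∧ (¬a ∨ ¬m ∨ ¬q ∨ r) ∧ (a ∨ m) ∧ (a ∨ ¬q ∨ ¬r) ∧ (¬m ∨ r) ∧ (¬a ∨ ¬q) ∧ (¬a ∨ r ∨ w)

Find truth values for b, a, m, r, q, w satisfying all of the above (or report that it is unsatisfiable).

b: False, a: False, m: True, r: True, q: False, w: False

Set b = False.
Try a = True:
  (¬a ∨ q) forces q = True.
  clause (¬a ∨ ¬q) is falsified — backtrack.
So a = False.
  then (a ∨ m) forces m = True.
  then (¬m ∨ r) forces r = True.
  then (¬m ∨ ¬r ∨ ¬w) forces w = False.
  then (¬q ∨ ¬r) forces q = False.
All clauses satisfied.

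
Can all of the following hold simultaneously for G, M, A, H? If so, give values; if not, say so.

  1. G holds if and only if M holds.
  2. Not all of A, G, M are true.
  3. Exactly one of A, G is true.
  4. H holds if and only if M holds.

G=F, M=F, A=T, H=F

  (1) G=F, M=F — same ✓
  (2) {A, G, M}: 1/3 true — not all ✓
  (3) {A, G}: 1 true — exactly one ✓
  (4) H=F, M=F — same ✓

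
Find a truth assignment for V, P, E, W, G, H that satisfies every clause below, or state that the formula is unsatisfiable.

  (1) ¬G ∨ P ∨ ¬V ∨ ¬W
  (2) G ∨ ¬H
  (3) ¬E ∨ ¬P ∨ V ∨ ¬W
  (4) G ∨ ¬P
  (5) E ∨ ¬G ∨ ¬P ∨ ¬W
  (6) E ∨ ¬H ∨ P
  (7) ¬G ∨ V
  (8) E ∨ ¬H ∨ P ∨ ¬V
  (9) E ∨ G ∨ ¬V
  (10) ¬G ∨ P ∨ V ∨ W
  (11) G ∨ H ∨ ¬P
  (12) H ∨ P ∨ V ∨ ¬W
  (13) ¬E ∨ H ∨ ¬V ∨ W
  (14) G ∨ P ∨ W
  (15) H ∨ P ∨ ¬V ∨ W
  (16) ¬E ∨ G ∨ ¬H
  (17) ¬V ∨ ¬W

V=T, P=T, E=F, W=F, G=T, H=F

Try V = False:
  (¬G ∨ V) forces G = False.
  (G ∨ ¬H) forces H = False.
  (G ∨ ¬P) forces P = False.
  (H ∨ P ∨ V ∨ ¬W) forces W = False.
  clause (G ∨ P ∨ W) is falsified — backtrack.
So V = True.
  then (¬V ∨ ¬W) forces W = False.
Set P = True.
  then (G ∨ ¬P) forces G = True.
Set E = False.
Set H = False.
All clauses satisfied.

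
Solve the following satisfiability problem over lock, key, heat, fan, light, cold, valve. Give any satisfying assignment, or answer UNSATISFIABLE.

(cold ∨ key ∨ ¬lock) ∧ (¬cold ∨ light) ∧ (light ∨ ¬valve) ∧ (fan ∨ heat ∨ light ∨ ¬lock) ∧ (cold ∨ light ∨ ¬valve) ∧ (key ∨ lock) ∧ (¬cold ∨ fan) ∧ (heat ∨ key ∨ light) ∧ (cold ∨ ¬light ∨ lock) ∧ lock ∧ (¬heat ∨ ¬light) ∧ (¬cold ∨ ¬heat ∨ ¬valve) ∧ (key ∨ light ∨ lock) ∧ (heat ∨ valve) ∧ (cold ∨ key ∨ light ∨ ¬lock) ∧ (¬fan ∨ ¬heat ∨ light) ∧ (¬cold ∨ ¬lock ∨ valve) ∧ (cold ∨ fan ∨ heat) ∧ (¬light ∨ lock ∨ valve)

lock: True, key: True, heat: False, fan: True, light: True, cold: False, valve: True

Unit clause (lock) forces lock = True.
Set key = True.
Set heat = False.
  then (heat ∨ valve) forces valve = True.
  then (light ∨ ¬valve) forces light = True.
Try fan = False:
  (¬cold ∨ fan) forces cold = False.
  clause (cold ∨ fan ∨ heat) is falsified — backtrack.
So fan = True.
Set cold = False.
All clauses satisfied.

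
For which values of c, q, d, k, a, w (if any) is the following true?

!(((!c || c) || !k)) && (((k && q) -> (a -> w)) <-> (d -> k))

The conjunct !(((!c || c) || !k)) is unsatisfiable on its own:
  c=F, k=F: evaluates to False.
  c=F, k=T: evaluates to False.
  c=T, k=F: evaluates to False.
  c=T, k=T: evaluates to False.
So the whole conjunction is unsatisfiable.

The formula is unsatisfiable.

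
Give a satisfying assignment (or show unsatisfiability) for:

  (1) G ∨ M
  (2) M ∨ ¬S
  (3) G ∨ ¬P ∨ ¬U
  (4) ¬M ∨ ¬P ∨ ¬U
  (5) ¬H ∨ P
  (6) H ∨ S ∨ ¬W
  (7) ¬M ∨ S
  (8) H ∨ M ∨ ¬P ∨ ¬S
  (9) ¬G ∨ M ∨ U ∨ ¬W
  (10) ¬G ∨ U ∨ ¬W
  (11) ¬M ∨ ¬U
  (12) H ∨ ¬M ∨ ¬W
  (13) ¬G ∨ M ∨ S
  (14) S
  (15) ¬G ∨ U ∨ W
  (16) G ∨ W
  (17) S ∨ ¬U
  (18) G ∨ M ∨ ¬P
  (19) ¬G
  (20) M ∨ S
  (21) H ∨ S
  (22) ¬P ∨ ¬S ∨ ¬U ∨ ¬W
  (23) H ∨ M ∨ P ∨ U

W=T, M=T, H=T, G=F, U=F, S=T, P=T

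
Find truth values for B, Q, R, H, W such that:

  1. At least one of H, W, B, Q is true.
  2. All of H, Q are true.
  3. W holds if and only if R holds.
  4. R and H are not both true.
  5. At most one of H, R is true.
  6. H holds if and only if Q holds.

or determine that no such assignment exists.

B = False, Q = True, R = False, H = True, W = False

  (1) {H, W, B, Q}: 2 true — at least one ✓
  (2) {H, Q}: all 2 true ✓
  (3) W=F, R=F — same ✓
  (4) R=F, H=T — not both ✓
  (5) {H, R}: 1 true — at most one ✓
  (6) H=T, Q=T — same ✓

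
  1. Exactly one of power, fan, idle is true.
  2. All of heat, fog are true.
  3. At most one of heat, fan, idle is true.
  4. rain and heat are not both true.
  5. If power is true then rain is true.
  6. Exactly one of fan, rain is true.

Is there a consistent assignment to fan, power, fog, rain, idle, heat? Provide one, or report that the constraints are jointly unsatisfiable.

Case rain = True:
  (2) forces heat = True.
  Constraint (4) is violated (rain=T, heat=T) — contradiction.
Case rain = False:
  (2) forces heat = True.
  (2) forces fog = True.
  (3) with heat=T forces fan = False.
  Constraint (6) is violated (fan=F, rain=F) — contradiction.
Both cases fail — unsatisfiable.

Unsatisfiable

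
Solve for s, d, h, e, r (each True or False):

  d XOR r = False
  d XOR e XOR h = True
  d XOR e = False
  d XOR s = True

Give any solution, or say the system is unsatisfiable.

s = False; d = True; h = True; e = True; r = True

d XOR r = T XOR T = False ✓
d XOR e XOR h = T XOR T XOR T = True ✓
d XOR e = T XOR T = False ✓
d XOR s = T XOR F = True ✓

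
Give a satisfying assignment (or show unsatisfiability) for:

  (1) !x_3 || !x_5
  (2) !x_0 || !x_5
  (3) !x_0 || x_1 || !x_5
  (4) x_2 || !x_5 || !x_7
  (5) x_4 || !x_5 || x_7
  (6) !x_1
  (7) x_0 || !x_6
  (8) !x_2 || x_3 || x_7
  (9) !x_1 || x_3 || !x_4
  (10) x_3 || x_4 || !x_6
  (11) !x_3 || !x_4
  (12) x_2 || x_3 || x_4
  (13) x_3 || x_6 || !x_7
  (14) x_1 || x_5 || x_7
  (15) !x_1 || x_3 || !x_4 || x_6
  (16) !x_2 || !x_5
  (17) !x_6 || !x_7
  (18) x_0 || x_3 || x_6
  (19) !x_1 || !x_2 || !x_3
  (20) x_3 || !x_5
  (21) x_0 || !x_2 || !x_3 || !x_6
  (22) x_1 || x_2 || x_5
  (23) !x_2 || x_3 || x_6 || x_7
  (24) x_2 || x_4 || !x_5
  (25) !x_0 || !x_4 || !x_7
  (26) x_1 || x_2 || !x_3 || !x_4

Unit clause (!x_1) forces x_1 = False.
Set x_0 = True.
  then (!x_0 || !x_5) forces x_5 = False.
  then (x_1 || x_5 || x_7) forces x_7 = True.
  then (!x_6 || !x_7) forces x_6 = False.
  then (x_1 || x_2 || x_5) forces x_2 = True.
  then (!x_0 || !x_4 || !x_7) forces x_4 = False.
  then (x_3 || x_6 || !x_7) forces x_3 = True.
All clauses satisfied.

x_0 = True; x_1 = False; x_2 = True; x_3 = True; x_4 = False; x_5 = False; x_6 = False; x_7 = True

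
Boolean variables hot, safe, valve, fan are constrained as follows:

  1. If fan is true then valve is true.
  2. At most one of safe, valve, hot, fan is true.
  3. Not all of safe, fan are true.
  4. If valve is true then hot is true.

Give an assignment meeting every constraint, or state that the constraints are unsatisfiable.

hot: True, safe: False, valve: False, fan: False

  (1) fan=F ⇒ valve: vacuous ✓
  (2) {safe, valve, hot, fan}: 1 true — at most one ✓
  (3) {safe, fan}: 0/2 true — not all ✓
  (4) valve=F ⇒ hot: vacuous ✓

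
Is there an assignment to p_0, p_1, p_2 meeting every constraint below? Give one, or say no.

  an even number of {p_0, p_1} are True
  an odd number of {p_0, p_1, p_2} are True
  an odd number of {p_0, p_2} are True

p_0 = False; p_1 = False; p_2 = True

{p_0, p_1}: 0 true → even ✓
{p_0, p_1, p_2}: 1 true → odd ✓
{p_0, p_2}: 1 true → odd ✓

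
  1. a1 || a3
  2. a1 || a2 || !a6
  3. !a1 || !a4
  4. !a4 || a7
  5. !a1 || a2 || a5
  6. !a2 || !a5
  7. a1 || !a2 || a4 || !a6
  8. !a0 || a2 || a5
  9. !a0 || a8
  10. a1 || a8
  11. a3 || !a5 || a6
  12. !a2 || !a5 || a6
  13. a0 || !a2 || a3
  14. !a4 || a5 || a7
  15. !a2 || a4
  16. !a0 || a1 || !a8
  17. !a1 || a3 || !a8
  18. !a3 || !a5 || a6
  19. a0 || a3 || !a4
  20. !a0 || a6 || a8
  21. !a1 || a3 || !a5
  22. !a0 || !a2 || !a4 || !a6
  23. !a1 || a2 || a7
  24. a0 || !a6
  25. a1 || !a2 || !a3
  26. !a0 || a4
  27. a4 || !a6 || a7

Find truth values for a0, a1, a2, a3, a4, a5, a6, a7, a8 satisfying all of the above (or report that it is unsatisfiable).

a0=F, a1=F, a2=F, a3=T, a4=T, a5=F, a6=F, a7=T, a8=T

Try a0 = True:
  (!a0 || a8) forces a8 = True.
  (!a0 || a1 || !a8) forces a1 = True.
  (!a1 || !a4) forces a4 = False.
  clause (!a0 || a4) is falsified — backtrack.
So a0 = False.
  then (a0 || !a6) forces a6 = False.
Set a1 = False.
  then (a1 || a3) forces a3 = True.
  then (a1 || a8) forces a8 = True.
  then (!a3 || !a5 || a6) forces a5 = False.
  then (a1 || !a2 || !a3) forces a2 = False.
Set a4 = True.
  then (!a4 || a7) forces a7 = True.
All clauses satisfied.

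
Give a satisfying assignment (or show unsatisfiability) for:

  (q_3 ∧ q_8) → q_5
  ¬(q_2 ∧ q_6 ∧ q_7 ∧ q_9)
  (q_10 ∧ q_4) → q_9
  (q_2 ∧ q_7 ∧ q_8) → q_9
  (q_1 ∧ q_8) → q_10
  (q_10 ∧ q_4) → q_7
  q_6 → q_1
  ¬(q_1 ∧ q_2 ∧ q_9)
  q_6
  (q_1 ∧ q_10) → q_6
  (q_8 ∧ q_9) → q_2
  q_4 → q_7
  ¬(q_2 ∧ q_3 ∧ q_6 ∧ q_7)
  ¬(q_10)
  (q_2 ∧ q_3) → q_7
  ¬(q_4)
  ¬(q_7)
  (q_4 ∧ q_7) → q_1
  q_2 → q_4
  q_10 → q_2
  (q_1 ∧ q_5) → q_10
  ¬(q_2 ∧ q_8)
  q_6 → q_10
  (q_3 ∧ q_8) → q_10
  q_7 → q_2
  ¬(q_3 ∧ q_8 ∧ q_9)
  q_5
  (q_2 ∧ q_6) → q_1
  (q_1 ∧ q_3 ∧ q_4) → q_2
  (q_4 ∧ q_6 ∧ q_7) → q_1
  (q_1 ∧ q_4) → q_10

Case q_6 = True:
  (q_10 ∨ ¬q_6) forces q_10 = True.
  Clause (¬q_10) is falsified — contradiction.
Case q_6 = False:
  Clause (q_6) is falsified — contradiction.
Both cases fail, so the formula is unsatisfiable.

Unsatisfiable — no assignment works.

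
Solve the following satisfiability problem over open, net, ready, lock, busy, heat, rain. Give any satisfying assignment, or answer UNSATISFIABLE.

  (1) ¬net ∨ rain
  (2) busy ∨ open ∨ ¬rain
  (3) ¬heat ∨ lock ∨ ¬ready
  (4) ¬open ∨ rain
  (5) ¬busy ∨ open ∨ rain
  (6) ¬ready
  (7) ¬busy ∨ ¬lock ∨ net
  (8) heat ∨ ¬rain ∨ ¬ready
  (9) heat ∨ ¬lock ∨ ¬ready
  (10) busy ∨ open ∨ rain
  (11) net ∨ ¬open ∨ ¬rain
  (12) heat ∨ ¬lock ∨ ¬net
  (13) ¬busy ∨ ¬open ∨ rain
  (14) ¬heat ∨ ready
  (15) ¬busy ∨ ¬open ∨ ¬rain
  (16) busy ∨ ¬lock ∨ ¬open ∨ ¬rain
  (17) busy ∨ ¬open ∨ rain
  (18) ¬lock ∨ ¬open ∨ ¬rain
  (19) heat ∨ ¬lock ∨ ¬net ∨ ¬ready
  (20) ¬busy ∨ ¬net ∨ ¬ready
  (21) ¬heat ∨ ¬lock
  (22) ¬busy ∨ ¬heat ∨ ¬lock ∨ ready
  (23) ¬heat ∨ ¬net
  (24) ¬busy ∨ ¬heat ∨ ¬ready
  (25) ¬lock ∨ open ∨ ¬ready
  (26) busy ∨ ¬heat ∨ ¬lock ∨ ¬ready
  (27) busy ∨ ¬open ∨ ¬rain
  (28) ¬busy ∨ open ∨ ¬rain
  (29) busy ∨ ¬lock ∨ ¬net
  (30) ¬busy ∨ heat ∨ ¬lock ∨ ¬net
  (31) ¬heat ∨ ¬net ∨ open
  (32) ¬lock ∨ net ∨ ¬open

Case rain = True:
  (¬ready) forces ready = False.
  (¬heat ∨ ready) forces heat = False.
  If busy = True:
    (¬busy ∨ ¬open ∨ ¬rain) forces open = False.
    clause (¬busy ∨ open ∨ ¬rain) is falsified.
  If busy = False:
    (busy ∨ open ∨ ¬rain) forces open = True.
    clause (busy ∨ ¬open ∨ ¬rain) is falsified.
  Every sub-case reaches a contradiction.
Case rain = False:
  (¬net ∨ rain) forces net = False.
  (¬open ∨ rain) forces open = False.
  (¬busy ∨ open ∨ rain) forces busy = False.
  Clause (busy ∨ open ∨ rain) is falsified — contradiction.
Both cases fail, so the formula is unsatisfiable.

The formula is unsatisfiable.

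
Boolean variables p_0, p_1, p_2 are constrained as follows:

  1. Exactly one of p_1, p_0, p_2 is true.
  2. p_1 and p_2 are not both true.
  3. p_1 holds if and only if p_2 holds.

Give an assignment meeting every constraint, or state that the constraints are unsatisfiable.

p_0: True, p_1: False, p_2: False

  (1) {p_1, p_0, p_2}: 1 true — exactly one ✓
  (2) p_1=F, p_2=F — not both ✓
  (3) p_1=F, p_2=F — same ✓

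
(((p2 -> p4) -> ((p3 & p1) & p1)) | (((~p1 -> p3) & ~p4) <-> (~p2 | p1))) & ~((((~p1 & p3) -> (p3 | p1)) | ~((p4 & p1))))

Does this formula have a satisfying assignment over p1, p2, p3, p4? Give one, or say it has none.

The conjunct ~((((~p1 & p3) -> (p3 | p1)) | ~((p4 & p1)))) is unsatisfiable on its own:
  p1=F, p3=F, p4=F: evaluates to False.
  p1=F, p3=F, p4=T: evaluates to False.
  p1=F, p3=T, p4=F: evaluates to False.
  p1=F, p3=T, p4=T: evaluates to False.
  p1=T, p3=F, p4=F: evaluates to False.
  p1=T, p3=F, p4=T: evaluates to False.
  p1=T, p3=T, p4=F: evaluates to False.
  p1=T, p3=T, p4=T: evaluates to False.
So the whole conjunction is unsatisfiable.

Unsatisfiable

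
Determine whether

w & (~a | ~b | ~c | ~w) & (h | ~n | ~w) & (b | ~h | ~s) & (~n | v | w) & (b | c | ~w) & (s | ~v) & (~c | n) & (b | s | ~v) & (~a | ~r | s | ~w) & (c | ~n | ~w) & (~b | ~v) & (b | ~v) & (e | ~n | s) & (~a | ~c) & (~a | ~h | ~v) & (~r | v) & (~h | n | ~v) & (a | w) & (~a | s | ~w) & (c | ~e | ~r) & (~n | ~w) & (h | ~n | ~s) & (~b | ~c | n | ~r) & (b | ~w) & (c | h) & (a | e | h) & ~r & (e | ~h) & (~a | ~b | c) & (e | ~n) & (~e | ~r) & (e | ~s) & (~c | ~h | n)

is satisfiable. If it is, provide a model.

Unit clause (w) forces w = True.
In (~n | ~w) only ~n is left, so n = False.
In (b | ~w) only b is left, so b = True.
Unit clause (~r) forces r = False.
In (~c | n) only ~c is left, so c = False.
In (~b | ~v) only ~v is left, so v = False.
In (c | h) only h is left, so h = True.
In (e | ~h) only e is left, so e = True.
In (~a | ~b | c) only ~a is left, so a = False.
Set s = False.
All clauses satisfied.

v = False; e = True; s = False; n = False; c = False; r = False; h = True; a = False; w = True; b = True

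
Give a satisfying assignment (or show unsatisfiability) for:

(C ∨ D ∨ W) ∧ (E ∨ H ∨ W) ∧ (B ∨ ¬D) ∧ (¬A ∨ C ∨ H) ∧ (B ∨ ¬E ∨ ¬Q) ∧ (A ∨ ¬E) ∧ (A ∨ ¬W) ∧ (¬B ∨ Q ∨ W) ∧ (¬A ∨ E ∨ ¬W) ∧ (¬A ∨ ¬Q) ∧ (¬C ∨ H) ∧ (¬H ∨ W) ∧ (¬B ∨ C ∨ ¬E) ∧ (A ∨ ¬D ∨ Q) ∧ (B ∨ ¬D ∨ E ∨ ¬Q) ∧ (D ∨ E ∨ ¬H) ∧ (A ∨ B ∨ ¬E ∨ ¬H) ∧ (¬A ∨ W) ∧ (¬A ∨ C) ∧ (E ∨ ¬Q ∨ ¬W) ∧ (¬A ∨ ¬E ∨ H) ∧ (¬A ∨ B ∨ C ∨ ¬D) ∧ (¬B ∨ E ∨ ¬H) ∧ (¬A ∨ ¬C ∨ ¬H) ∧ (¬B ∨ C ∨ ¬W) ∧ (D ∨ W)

UNSATISFIABLE

Case C = True:
  (¬C ∨ H) forces H = True.
  (¬H ∨ W) forces W = True.
  (A ∨ ¬W) forces A = True.
  Clause (¬A ∨ ¬C ∨ ¬H) is falsified — contradiction.
Case C = False:
  (¬A ∨ C) forces A = False.
  (A ∨ ¬E) forces E = False.
  (A ∨ ¬W) forces W = False.
  (C ∨ D ∨ W) forces D = True.
  (E ∨ H ∨ W) forces H = True.
  Clause (¬H ∨ W) is falsified — contradiction.
Both cases fail, so the formula is unsatisfiable.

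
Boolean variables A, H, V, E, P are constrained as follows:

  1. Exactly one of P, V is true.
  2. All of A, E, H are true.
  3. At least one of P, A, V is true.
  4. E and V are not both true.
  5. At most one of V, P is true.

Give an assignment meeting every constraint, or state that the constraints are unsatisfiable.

A = True; H = True; V = False; E = True; P = True

  (1) {P, V}: 1 true — exactly one ✓
  (2) {A, E, H}: all 3 true ✓
  (3) {P, A, V}: 2 true — at least one ✓
  (4) E=T, V=F — not both ✓
  (5) {V, P}: 1 true — at most one ✓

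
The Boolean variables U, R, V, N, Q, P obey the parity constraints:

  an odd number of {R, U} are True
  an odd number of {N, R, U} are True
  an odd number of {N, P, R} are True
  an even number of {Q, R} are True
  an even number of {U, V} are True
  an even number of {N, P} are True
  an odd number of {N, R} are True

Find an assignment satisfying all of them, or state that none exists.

U = False, R = True, V = False, N = False, Q = True, P = False

{R, U}: 1 true → odd ✓
{N, R, U}: 1 true → odd ✓
{N, P, R}: 1 true → odd ✓
{Q, R}: 2 true → even ✓
{U, V}: 0 true → even ✓
{N, P}: 0 true → even ✓
{N, R}: 1 true → odd ✓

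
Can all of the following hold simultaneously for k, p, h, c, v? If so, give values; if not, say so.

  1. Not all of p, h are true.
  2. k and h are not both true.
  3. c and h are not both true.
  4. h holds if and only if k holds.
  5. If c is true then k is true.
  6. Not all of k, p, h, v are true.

k = False, p = True, h = False, c = False, v = False

  (1) {p, h}: 1/2 true — not all ✓
  (2) k=F, h=F — not both ✓
  (3) c=F, h=F — not both ✓
  (4) h=F, k=F — same ✓
  (5) c=F ⇒ k: vacuous ✓
  (6) {k, p, h, v}: 1/4 true — not all ✓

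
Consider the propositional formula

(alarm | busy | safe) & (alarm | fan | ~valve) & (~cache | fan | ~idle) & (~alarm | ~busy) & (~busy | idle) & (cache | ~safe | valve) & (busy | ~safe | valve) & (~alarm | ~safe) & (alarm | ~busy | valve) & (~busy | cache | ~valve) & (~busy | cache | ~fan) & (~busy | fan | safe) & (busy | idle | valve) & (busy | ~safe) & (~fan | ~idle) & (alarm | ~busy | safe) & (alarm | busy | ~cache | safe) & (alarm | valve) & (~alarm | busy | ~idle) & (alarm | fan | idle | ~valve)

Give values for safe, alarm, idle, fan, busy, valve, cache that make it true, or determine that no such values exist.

Set safe = False.
Try alarm = False:
  (alarm | busy | safe) forces busy = True.
  clause (alarm | ~busy | safe) is falsified — backtrack.
So alarm = True.
  then (~alarm | ~busy) forces busy = False.
  then (~alarm | busy | ~idle) forces idle = False.
  then (busy | idle | valve) forces valve = True.
Set fan = True.
Set cache = True.
All clauses satisfied.

safe = False, alarm = True, idle = False, fan = True, busy = False, valve = True, cache = True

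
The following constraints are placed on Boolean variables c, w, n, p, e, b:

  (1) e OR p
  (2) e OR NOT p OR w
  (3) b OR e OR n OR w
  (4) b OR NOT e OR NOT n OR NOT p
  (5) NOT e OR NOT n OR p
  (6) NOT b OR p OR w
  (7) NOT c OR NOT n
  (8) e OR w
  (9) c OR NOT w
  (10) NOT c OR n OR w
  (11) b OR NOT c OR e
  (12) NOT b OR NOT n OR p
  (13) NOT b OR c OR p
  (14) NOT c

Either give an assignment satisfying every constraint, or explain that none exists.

c = False, w = False, n = False, p = False, e = True, b = False

Unit clause (NOT c) forces c = False.
In (c OR NOT w) only NOT w is left, so w = False.
In (e OR w) only e is left, so e = True.
Set n = False.
Set p = False.
  then (NOT b OR p OR w) forces b = False.
All clauses satisfied.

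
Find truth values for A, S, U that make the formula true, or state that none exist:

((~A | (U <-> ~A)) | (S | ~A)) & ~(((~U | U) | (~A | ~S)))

The conjunct ~(((~U | U) | (~A | ~S))) is unsatisfiable on its own:
  A=F, S=F, U=F: evaluates to False.
  A=F, S=F, U=T: evaluates to False.
  A=F, S=T, U=F: evaluates to False.
  A=F, S=T, U=T: evaluates to False.
  A=T, S=F, U=F: evaluates to False.
  A=T, S=F, U=T: evaluates to False.
  A=T, S=T, U=F: evaluates to False.
  A=T, S=T, U=T: evaluates to False.
So the whole conjunction is unsatisfiable.

No satisfying assignment exists.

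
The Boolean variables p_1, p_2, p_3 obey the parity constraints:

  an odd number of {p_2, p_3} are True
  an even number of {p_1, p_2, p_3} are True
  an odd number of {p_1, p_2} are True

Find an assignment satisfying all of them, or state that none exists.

p_1 = True; p_2 = False; p_3 = True

{p_2, p_3}: 1 true → odd ✓
{p_1, p_2, p_3}: 2 true → even ✓
{p_1, p_2}: 1 true → odd ✓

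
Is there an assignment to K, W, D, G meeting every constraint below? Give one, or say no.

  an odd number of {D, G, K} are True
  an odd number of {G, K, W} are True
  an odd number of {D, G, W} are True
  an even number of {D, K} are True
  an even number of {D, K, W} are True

K = False, W = False, D = False, G = True

{D, G, K}: 1 true → odd ✓
{G, K, W}: 1 true → odd ✓
{D, G, W}: 1 true → odd ✓
{D, K}: 0 true → even ✓
{D, K, W}: 0 true → even ✓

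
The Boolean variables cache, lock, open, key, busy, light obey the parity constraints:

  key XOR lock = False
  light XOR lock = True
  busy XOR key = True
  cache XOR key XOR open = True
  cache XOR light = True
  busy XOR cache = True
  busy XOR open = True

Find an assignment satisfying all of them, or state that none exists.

cache = True, lock = True, open = True, key = True, busy = False, light = False

key XOR lock = T XOR T = False ✓
light XOR lock = F XOR T = True ✓
busy XOR key = F XOR T = True ✓
cache XOR key XOR open = T XOR T XOR T = True ✓
cache XOR light = T XOR F = True ✓
busy XOR cache = F XOR T = True ✓
busy XOR open = F XOR T = True ✓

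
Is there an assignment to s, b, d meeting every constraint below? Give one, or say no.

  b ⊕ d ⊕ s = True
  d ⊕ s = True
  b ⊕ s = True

s=T, b=F, d=F

b ⊕ d ⊕ s = F ⊕ F ⊕ T = True ✓
d ⊕ s = F ⊕ T = True ✓
b ⊕ s = F ⊕ T = True ✓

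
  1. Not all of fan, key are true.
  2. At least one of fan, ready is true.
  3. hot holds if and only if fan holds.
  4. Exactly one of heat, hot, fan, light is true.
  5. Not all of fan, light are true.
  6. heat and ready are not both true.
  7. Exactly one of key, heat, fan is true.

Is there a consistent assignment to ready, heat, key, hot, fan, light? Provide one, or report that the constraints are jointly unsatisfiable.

ready=T, heat=F, key=T, hot=F, fan=F, light=T

  (1) {fan, key}: 1/2 true — not all ✓
  (2) {fan, ready}: 1 true — at least one ✓
  (3) hot=F, fan=F — same ✓
  (4) {heat, hot, fan, light}: 1 true — exactly one ✓
  (5) {fan, light}: 1/2 true — not all ✓
  (6) heat=F, ready=T — not both ✓
  (7) {key, heat, fan}: 1 true — exactly one ✓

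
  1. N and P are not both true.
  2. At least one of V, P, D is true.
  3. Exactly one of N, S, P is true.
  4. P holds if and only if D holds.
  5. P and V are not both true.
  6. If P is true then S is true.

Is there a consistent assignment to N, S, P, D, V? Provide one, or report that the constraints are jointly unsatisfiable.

N = False, S = True, P = False, D = False, V = True

  (1) N=F, P=F — not both ✓
  (2) {V, P, D}: 1 true — at least one ✓
  (3) {N, S, P}: 1 true — exactly one ✓
  (4) P=F, D=F — same ✓
  (5) P=F, V=T — not both ✓
  (6) P=F ⇒ S: vacuous ✓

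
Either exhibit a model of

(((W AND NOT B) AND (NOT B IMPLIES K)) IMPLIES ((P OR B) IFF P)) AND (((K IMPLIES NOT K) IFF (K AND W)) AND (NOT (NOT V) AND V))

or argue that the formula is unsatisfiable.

V = True, P = True, K = True, B = False, W = False

  ((W AND NOT B) AND (NOT B IMPLIES K)) IMPLIES ((P OR B) IFF P) = True
    (W AND NOT B) AND (NOT B IMPLIES K) = False
      W AND NOT B = False
        NOT B = True
      NOT B IMPLIES K = True
        NOT B = True
    (P OR B) IFF P = True
      P OR B = True
  ((K IMPLIES NOT K) IFF (K AND W)) AND (NOT (NOT V) AND V) = True
    (K IMPLIES NOT K) IFF (K AND W) = True
      K IMPLIES NOT K = False
        NOT K = False
      K AND W = False
    NOT (NOT V) AND V = True
      NOT (NOT V) = True
        NOT V = False
Both conjuncts True, so the formula holds.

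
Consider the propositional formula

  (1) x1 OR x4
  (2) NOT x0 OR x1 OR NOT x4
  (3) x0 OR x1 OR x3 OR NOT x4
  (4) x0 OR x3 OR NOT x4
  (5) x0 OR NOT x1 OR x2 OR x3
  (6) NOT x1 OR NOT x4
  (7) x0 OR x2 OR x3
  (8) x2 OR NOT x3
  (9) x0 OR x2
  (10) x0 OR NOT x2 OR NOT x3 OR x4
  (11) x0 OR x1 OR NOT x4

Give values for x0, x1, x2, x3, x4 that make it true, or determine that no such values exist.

x0=F, x1=T, x2=T, x3=F, x4=F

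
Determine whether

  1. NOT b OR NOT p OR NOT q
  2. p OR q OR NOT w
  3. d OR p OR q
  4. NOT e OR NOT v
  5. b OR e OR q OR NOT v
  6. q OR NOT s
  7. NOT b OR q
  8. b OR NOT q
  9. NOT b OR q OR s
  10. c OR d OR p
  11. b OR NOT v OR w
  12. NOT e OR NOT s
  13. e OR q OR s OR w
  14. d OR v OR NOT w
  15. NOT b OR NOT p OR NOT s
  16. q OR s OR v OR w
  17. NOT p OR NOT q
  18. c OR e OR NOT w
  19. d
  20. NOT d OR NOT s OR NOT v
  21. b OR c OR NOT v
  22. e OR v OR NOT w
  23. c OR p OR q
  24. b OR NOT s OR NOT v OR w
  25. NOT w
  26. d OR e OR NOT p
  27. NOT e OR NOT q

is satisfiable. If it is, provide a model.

Unit clause (d) forces d = True.
Unit clause (NOT w) forces w = False.
Set s = True.
  then (q OR NOT s) forces q = True.
  then (b OR NOT q) forces b = True.
  then (NOT e OR NOT s) forces e = False.
  then (NOT b OR NOT p OR NOT s) forces p = False.
  then (NOT d OR NOT s OR NOT v) forces v = False.
Set c = True.
All clauses satisfied.

s: True, v: False, p: False, w: False, e: False, q: True, c: True, d: True, b: True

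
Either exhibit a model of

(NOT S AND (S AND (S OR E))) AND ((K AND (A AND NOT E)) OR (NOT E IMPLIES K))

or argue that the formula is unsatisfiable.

Case S = True: the conjunct NOT S is False.
Case S = False: the conjunct S is False.
Both cases fail — unsatisfiable.

No satisfying assignment exists.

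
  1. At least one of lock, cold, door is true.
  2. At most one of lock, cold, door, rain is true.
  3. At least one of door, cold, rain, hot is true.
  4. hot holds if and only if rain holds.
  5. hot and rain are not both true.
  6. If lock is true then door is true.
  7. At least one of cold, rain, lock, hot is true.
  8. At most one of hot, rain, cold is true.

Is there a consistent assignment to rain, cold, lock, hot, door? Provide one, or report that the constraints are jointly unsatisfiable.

rain: False, cold: True, lock: False, hot: False, door: False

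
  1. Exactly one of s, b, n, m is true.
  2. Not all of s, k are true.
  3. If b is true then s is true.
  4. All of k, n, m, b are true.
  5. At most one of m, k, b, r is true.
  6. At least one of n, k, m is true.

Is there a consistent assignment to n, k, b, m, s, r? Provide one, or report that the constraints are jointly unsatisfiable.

Case b = True:
  (1) with b=T forces s = False.
  Constraint (3) is violated (b=T, s=F) — contradiction.
Case b = False:
  Constraint (4) is violated (b=F) — contradiction.
Both cases fail — unsatisfiable.

Unsatisfiable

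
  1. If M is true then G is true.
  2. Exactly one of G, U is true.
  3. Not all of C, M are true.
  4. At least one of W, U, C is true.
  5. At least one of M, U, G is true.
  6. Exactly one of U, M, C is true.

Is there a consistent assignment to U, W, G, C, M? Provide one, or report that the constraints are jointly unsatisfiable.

U = True, W = True, G = False, C = False, M = False

  (1) M=F ⇒ G: vacuous ✓
  (2) {G, U}: 1 true — exactly one ✓
  (3) {C, M}: 0/2 true — not all ✓
  (4) {W, U, C}: 2 true — at least one ✓
  (5) {M, U, G}: 1 true — at least one ✓
  (6) {U, M, C}: 1 true — exactly one ✓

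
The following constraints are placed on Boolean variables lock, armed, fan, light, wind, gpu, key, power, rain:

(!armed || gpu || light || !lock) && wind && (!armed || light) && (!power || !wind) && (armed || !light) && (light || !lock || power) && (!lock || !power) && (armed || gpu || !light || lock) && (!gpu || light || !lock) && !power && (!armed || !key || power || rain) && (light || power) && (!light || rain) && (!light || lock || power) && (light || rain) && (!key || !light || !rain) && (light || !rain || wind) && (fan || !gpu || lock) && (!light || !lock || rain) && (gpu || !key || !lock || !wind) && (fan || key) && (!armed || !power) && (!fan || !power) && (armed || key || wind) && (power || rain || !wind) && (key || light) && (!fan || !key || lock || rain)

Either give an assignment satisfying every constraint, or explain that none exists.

Unit clause (wind) forces wind = True.
In (!power || !wind) only !power is left, so power = False.
In (light || power) only light is left, so light = True.
In (!light || rain) only rain is left, so rain = True.
In (!light || lock || power) only lock is left, so lock = True.
In (!key || !light || !rain) only !key is left, so key = False.
In (fan || key) only fan is left, so fan = True.
In (armed || !light) only armed is left, so armed = True.
Set gpu = False.
All clauses satisfied.

lock = True, armed = True, fan = True, light = True, wind = True, gpu = False, key = False, power = False, rain = True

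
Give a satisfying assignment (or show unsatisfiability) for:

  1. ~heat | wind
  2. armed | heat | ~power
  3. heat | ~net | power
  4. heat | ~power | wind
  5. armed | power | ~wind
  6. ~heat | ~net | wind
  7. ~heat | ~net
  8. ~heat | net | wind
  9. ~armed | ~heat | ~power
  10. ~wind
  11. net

Case wind = True:
  Clause (~wind) is falsified — contradiction.
Case wind = False:
  (~heat | wind) forces heat = False.
  (heat | ~power | wind) forces power = False.
  (heat | ~net | power) forces net = False.
  Clause (net) is falsified — contradiction.
Both cases fail, so the formula is unsatisfiable.

The formula is unsatisfiable.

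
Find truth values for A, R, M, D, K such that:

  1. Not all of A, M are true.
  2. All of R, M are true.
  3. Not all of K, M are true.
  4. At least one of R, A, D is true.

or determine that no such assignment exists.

A: False; R: True; M: True; D: True; K: False

  (1) {A, M}: 1/2 true — not all ✓
  (2) {R, M}: all 2 true ✓
  (3) {K, M}: 1/2 true — not all ✓
  (4) {R, A, D}: 2 true — at least one ✓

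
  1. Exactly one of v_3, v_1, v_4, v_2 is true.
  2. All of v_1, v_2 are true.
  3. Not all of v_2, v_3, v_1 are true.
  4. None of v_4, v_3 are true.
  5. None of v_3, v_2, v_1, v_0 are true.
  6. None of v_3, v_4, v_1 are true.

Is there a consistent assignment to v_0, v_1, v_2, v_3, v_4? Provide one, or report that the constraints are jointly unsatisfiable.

Case v_1 = True:
  Constraint (5) is violated (v_1=T) — contradiction.
Case v_1 = False:
  Constraint (2) is violated (v_1=F) — contradiction.
Both cases fail — unsatisfiable.

No satisfying assignment exists.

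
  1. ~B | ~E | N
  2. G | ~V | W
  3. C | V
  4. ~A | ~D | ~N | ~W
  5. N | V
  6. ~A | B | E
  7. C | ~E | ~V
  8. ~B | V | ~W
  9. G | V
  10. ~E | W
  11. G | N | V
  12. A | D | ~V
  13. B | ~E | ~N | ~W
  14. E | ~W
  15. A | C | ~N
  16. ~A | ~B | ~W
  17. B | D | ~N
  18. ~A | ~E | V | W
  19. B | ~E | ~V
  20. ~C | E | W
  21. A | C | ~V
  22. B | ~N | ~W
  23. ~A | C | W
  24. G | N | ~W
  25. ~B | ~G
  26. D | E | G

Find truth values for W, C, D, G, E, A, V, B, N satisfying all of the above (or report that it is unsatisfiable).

W: True; C: True; D: True; G: False; E: True; A: False; V: True; B: True; N: True

Set W = True.
  then (E | ~W) forces E = True.
Try C = False:
  (C | V) forces V = True.
  clause (C | ~E | ~V) is falsified — backtrack.
So C = True.
Set D = True.
Try G = True:
  (~B | ~G) forces B = False.
  (B | ~E | ~N | ~W) forces N = False.
  (N | V) forces V = True.
  clause (B | ~E | ~V) is falsified — backtrack.
So G = False.
  then (G | V) forces V = True.
  then (B | ~E | ~V) forces B = True.
  then (G | N | ~W) forces N = True.
  then (~A | ~D | ~N | ~W) forces A = False.
All clauses satisfied.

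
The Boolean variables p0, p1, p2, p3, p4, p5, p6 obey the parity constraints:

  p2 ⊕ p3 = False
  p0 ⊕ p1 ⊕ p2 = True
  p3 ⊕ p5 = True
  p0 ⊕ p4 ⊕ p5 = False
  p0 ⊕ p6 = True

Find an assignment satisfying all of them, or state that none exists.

p0: True, p1: False, p2: False, p3: False, p4: False, p5: True, p6: False

p2 ⊕ p3 = F ⊕ F = False ✓
p0 ⊕ p1 ⊕ p2 = T ⊕ F ⊕ F = True ✓
p3 ⊕ p5 = F ⊕ T = True ✓
p0 ⊕ p4 ⊕ p5 = T ⊕ F ⊕ T = False ✓
p0 ⊕ p6 = T ⊕ F = True ✓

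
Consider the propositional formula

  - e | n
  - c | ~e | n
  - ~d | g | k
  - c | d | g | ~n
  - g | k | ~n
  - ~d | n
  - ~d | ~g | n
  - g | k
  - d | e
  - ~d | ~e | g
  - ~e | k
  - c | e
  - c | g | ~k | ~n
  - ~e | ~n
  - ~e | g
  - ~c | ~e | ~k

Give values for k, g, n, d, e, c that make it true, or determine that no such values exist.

Set k = True.
Set g = False.
  then (~e | g) forces e = False.
  then (e | n) forces n = True.
  then (d | e) forces d = True.
  then (c | e) forces c = True.
All clauses satisfied.

k: True, g: False, n: True, d: True, e: False, c: True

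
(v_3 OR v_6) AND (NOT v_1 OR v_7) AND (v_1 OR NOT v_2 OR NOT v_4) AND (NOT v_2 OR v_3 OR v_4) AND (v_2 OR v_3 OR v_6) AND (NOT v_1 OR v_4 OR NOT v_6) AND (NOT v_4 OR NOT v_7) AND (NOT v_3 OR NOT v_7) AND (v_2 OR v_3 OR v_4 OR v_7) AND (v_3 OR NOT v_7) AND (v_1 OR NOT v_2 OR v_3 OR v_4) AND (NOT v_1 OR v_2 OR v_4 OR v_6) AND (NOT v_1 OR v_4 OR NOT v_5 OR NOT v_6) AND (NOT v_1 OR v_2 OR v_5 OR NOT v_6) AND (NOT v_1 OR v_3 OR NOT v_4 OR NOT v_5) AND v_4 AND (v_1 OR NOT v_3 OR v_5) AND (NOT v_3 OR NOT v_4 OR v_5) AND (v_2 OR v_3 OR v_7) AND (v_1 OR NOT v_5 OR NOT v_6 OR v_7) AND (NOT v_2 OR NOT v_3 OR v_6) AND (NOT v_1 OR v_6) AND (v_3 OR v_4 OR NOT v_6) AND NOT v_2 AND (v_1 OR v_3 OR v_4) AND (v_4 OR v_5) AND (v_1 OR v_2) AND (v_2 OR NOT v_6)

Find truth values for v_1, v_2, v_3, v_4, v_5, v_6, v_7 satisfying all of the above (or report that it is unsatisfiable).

Case v_2 = True:
  Clause (NOT v_2) is falsified — contradiction.
Case v_2 = False:
  (v_4) forces v_4 = True.
  (NOT v_4 OR NOT v_7) forces v_7 = False.
  (NOT v_1 OR v_7) forces v_1 = False.
  Clause (v_1 OR v_2) is falsified — contradiction.
Both cases fail, so the formula is unsatisfiable.

Unsatisfiable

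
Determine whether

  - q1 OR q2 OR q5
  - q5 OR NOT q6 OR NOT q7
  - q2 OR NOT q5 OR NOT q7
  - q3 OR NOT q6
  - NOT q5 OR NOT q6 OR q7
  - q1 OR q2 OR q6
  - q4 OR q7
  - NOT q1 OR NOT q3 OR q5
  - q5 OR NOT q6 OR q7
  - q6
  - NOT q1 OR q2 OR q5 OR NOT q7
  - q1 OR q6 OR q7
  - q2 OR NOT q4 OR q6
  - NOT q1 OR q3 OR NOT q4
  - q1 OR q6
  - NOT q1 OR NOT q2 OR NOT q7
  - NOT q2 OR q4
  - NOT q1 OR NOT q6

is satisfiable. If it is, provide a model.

q1: False, q2: True, q3: True, q4: True, q5: True, q6: True, q7: True

Unit clause (q6) forces q6 = True.
In (NOT q1 OR NOT q6) only NOT q1 is left, so q1 = False.
In (q3 OR NOT q6) only q3 is left, so q3 = True.
Set q2 = True.
  then (NOT q2 OR q4) forces q4 = True.
Try q5 = False:
  (q5 OR NOT q6 OR NOT q7) forces q7 = False.
  clause (q5 OR NOT q6 OR q7) is falsified — backtrack.
So q5 = True.
  then (NOT q5 OR NOT q6 OR q7) forces q7 = True.
All clauses satisfied.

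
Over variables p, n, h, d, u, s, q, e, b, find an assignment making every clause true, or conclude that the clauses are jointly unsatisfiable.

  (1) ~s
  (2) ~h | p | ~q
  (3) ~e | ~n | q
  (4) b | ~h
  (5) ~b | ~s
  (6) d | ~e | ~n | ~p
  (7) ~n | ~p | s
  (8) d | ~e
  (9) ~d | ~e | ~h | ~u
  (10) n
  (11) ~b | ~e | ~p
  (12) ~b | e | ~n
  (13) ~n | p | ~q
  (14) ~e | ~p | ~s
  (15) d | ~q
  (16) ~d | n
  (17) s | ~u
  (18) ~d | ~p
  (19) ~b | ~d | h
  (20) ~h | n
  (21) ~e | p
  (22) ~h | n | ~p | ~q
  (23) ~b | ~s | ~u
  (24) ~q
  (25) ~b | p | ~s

p = False, n = True, h = False, d = True, u = False, s = False, q = False, e = False, b = False

Unit clause (~s) forces s = False.
Unit clause (n) forces n = True.
In (s | ~u) only ~u is left, so u = False.
Unit clause (~q) forces q = False.
In (~e | ~n | q) only ~e is left, so e = False.
In (~n | ~p | s) only ~p is left, so p = False.
In (~b | e | ~n) only ~b is left, so b = False.
In (b | ~h) only ~h is left, so h = False.
Set d = True.
All clauses satisfied.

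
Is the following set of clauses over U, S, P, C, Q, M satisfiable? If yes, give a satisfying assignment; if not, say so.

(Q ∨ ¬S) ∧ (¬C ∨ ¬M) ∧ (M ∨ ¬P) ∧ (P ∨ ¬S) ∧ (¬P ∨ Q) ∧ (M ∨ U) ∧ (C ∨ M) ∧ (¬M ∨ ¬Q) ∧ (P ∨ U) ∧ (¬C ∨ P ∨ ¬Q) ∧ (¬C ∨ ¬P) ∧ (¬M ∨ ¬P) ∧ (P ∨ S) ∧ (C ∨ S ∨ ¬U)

Case P = True:
  (M ∨ ¬P) forces M = True.
  Clause (¬M ∨ ¬P) is falsified — contradiction.
Case P = False:
  (P ∨ ¬S) forces S = False.
  Clause (P ∨ S) is falsified — contradiction.
Both cases fail, so the formula is unsatisfiable.

No satisfying assignment exists.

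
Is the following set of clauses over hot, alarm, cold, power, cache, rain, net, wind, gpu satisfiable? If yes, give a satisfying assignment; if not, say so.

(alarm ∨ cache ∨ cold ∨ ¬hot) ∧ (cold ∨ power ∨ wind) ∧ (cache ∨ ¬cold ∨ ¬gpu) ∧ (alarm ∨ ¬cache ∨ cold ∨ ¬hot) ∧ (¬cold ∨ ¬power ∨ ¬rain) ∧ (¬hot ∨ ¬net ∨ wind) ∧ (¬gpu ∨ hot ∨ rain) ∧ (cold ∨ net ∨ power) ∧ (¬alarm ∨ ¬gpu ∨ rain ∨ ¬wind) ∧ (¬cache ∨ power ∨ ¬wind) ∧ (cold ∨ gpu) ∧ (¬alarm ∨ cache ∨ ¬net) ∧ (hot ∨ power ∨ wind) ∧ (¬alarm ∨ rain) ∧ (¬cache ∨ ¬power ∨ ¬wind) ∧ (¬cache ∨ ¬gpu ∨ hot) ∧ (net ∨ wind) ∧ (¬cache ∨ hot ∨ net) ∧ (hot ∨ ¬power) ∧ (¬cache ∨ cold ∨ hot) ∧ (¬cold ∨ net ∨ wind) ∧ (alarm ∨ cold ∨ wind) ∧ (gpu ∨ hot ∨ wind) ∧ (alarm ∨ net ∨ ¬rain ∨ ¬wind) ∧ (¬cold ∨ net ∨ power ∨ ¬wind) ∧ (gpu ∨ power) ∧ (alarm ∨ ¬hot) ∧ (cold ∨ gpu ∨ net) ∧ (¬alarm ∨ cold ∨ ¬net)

hot: True; alarm: True; cold: False; power: True; cache: False; rain: True; net: False; wind: True; gpu: True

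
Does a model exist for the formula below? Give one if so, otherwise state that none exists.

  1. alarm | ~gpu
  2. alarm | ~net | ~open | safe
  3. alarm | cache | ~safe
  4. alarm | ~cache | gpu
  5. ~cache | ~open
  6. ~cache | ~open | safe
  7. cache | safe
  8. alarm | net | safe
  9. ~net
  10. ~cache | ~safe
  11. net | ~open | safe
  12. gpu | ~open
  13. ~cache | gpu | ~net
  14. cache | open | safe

Unit clause (~net) forces net = False.
Set safe = False.
  then (cache | safe) forces cache = True.
  then (alarm | net | safe) forces alarm = True.
  then (net | ~open | safe) forces open = False.
Set gpu = True.
All clauses satisfied.

net = False; safe = False; cache = True; gpu = True; open = False; alarm = True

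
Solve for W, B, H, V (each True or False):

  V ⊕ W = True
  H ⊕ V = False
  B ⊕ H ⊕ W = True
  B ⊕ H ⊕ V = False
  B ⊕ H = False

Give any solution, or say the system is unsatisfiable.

W = True, B = False, H = False, V = False

V ⊕ W = F ⊕ T = True ✓
H ⊕ V = F ⊕ F = False ✓
B ⊕ H ⊕ W = F ⊕ F ⊕ T = True ✓
B ⊕ H ⊕ V = F ⊕ F ⊕ F = False ✓
B ⊕ H = F ⊕ F = False ✓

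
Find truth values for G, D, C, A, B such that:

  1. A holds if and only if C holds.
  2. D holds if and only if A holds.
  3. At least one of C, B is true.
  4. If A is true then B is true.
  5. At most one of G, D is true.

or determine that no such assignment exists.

G: False; D: False; C: False; A: False; B: True

  (1) A=F, C=F — same ✓
  (2) D=F, A=F — same ✓
  (3) {C, B}: 1 true — at least one ✓
  (4) A=F ⇒ B: vacuous ✓
  (5) {G, D}: 0 true — at most one ✓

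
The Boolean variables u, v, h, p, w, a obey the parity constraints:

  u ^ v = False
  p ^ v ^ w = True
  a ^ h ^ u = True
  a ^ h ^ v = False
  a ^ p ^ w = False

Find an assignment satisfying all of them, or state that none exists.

Adding constraints 1, 3, 4 mod 2: every variable appears an even number of times on the left, so the left side is 0.
But the right sides sum to 1 (mod 2). 0 ≠ 1 — the system is inconsistent.

Unsatisfiable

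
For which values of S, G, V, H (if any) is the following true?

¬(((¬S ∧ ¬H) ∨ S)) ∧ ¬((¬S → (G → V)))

S: False, G: True, V: False, H: True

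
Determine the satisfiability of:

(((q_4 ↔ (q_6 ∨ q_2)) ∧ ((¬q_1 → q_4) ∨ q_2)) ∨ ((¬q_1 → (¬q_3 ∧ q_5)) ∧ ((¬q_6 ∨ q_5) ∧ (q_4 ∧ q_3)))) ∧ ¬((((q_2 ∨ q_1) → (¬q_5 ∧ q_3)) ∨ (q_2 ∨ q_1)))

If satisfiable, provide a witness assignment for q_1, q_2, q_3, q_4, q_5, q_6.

The conjunct ¬((((q_2 ∨ q_1) → (¬q_5 ∧ q_3)) ∨ (q_2 ∨ q_1))) is unsatisfiable on its own:
  q_1 = True: this becomes ¬(((¬q_5 ∧ q_3) ∨ True)) = False.
  q_1 = False: simplifies to ¬(((q_2 → (¬q_5 ∧ q_3)) ∨ q_2)).
    q_2 = True: this becomes ¬(((¬q_5 ∧ q_3) ∨ True)) = False.
    q_2 = False: this becomes ¬((True ∨ False)) = False.
So the whole conjunction is unsatisfiable.

UNSATISFIABLE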